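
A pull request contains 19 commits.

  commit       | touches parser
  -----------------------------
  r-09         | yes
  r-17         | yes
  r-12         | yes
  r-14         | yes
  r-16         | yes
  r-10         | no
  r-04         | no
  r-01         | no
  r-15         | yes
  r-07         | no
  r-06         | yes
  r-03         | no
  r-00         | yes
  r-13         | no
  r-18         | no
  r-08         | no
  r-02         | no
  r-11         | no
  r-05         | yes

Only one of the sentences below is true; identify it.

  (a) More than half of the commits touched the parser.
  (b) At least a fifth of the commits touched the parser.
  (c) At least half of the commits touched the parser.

|A| = 19, |A ∩ B| = 9, |A ∖ B| = 10.
(a) requires |A ∩ B| > |A ∖ B|: false.
(b) requires |A ∩ B| / |A| ≥ 1/5: true.
(c) requires |A ∩ B| ≥ |A ∖ B|: false.

(b)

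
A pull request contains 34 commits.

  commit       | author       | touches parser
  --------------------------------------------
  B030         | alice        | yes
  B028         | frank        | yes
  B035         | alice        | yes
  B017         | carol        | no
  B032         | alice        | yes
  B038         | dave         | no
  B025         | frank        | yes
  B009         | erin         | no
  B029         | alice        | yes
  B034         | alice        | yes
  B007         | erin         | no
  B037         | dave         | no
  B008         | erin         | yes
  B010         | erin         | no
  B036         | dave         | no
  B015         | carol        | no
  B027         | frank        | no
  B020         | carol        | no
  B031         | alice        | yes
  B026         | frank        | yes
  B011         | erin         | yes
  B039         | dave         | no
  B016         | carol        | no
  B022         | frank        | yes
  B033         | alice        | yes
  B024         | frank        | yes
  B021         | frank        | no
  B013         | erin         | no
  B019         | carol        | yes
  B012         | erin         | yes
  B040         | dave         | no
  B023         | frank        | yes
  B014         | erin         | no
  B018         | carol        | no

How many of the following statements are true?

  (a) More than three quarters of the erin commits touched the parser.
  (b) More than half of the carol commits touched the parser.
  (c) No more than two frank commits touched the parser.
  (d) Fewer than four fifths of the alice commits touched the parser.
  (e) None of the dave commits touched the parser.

(a) erin: |A| = 8, |A ∩ B| = 3; needs |A ∩ B| / |A| > 3/4 — false.
(b) carol: |A| = 6, |A ∩ B| = 1; needs |A ∩ B| > |A ∖ B| — false.
(c) frank: |A| = 8, |A ∩ B| = 6; needs |A ∩ B| ≤ 2 — false.
(d) alice: |A| = 7, |A ∩ B| = 7; needs |A ∩ B| / |A| < 4/5 — false.
(e) dave: |A| = 5, |A ∩ B| = 0; needs A ∩ B = ∅ (|A ∩ B| = 0) — true.

1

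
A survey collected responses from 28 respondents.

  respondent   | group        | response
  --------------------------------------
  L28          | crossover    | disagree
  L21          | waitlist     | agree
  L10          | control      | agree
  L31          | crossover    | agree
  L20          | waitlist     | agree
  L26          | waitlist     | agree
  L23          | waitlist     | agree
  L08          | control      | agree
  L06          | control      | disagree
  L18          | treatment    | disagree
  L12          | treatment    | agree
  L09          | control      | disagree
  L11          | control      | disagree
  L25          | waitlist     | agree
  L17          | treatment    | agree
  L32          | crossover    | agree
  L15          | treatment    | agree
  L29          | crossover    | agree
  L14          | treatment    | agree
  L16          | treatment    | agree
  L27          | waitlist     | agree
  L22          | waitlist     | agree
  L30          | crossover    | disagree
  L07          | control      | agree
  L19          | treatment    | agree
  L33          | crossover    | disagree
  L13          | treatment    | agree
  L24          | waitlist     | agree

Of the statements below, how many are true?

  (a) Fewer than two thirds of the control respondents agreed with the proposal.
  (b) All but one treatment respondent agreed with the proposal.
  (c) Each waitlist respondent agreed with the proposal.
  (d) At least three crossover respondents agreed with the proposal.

(a) control: |A| = 6, |A ∩ B| = 3; needs |A ∩ B| / |A| < 2/3 — true.
(b) treatment: |A| = 8, |A ∩ B| = 7; needs |A ∖ B| = 1 — true.
(c) waitlist: |A| = 8, |A ∩ B| = 8; needs A ⊆ B, i.e. every element of A is in B (|A ∖ B| = 0) — true.
(d) crossover: |A| = 6, |A ∩ B| = 3; needs |A ∩ B| ≥ 3 — true.

4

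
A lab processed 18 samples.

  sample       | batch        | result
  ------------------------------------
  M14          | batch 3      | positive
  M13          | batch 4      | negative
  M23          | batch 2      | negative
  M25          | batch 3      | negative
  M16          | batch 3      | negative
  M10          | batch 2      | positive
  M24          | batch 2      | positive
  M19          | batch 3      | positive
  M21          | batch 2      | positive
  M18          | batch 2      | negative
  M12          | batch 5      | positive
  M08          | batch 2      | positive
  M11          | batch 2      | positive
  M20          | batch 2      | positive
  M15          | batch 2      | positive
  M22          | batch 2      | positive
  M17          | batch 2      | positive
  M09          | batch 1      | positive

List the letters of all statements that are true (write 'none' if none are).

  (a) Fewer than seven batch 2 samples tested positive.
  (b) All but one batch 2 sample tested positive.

|A| = 11, |A ∩ B| = 9, |A ∖ B| = 2.
(a) |A ∩ B| < 7: fails.
(b) |A ∖ B| = 1: fails.

none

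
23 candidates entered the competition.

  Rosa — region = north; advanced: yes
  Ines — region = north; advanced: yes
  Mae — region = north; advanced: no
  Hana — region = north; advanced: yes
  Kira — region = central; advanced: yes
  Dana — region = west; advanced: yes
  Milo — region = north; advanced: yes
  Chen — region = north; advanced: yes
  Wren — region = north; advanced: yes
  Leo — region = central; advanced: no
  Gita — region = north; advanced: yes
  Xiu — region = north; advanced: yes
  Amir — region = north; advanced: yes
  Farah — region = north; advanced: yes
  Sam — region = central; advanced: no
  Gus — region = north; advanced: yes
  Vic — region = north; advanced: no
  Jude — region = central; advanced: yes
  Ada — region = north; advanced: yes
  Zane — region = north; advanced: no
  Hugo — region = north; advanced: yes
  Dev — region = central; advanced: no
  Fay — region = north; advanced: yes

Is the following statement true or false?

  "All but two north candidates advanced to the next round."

False

'All but two north candidates advanced to the next round' holds iff |A ∖ B| = 2.
|A| = 17, |A ∩ B| = 14, |A ∖ B| = 3.
|A ∖ B| = 3, so the statement is false.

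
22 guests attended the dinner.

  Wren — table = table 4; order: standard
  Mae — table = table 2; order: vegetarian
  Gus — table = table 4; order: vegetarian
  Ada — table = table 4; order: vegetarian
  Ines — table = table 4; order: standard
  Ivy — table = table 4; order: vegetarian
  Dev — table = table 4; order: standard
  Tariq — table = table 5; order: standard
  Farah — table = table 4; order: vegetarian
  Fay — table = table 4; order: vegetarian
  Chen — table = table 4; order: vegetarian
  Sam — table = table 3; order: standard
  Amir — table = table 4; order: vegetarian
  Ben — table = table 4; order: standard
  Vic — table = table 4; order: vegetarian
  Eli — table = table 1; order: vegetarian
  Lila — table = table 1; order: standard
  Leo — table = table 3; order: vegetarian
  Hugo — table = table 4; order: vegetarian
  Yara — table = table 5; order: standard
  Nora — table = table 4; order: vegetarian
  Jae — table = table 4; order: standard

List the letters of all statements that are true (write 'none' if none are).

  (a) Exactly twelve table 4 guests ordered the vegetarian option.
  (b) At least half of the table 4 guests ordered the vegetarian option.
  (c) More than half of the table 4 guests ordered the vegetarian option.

|A| = 15, |A ∩ B| = 10, |A ∖ B| = 5.
(a) |A ∩ B| = 12: fails.
(b) |A ∩ B| ≥ |A ∖ B|: holds.
(c) |A ∩ B| > |A ∖ B|: holds.

(b), (c)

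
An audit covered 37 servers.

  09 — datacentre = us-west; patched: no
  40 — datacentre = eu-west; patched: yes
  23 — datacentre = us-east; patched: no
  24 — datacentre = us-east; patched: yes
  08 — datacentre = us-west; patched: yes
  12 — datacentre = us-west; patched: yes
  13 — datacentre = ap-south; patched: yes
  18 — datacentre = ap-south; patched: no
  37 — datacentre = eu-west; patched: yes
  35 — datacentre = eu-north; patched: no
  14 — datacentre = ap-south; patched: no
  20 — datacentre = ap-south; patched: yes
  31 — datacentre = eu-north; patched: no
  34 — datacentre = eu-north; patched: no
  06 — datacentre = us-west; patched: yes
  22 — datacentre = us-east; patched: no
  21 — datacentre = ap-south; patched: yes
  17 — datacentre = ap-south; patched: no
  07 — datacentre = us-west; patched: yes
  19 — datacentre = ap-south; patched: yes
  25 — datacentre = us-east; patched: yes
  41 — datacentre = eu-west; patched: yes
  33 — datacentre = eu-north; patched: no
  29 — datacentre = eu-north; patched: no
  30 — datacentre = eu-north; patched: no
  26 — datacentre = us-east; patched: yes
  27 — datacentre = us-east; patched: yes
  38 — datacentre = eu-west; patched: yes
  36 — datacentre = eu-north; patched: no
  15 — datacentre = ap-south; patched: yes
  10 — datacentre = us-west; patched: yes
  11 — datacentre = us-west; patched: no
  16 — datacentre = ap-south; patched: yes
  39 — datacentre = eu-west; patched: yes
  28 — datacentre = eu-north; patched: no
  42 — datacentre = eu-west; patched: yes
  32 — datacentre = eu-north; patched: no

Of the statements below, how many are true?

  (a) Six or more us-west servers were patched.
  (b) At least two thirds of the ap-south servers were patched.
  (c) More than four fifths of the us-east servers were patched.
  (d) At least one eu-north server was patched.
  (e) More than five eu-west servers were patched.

(a) us-west: |A| = 7, |A ∩ B| = 5; needs |A ∩ B| ≥ 6 — false.
(b) ap-south: |A| = 9, |A ∩ B| = 6; needs |A ∩ B| / |A| ≥ 2/3 — true.
(c) us-east: |A| = 6, |A ∩ B| = 4; needs |A ∩ B| / |A| > 4/5 — false.
(d) eu-north: |A| = 9, |A ∩ B| = 0; needs A ∩ B ≠ ∅ (|A ∩ B| ≥ 1) — false.
(e) eu-west: |A| = 6, |A ∩ B| = 6; needs |A ∩ B| > 5 — true.

2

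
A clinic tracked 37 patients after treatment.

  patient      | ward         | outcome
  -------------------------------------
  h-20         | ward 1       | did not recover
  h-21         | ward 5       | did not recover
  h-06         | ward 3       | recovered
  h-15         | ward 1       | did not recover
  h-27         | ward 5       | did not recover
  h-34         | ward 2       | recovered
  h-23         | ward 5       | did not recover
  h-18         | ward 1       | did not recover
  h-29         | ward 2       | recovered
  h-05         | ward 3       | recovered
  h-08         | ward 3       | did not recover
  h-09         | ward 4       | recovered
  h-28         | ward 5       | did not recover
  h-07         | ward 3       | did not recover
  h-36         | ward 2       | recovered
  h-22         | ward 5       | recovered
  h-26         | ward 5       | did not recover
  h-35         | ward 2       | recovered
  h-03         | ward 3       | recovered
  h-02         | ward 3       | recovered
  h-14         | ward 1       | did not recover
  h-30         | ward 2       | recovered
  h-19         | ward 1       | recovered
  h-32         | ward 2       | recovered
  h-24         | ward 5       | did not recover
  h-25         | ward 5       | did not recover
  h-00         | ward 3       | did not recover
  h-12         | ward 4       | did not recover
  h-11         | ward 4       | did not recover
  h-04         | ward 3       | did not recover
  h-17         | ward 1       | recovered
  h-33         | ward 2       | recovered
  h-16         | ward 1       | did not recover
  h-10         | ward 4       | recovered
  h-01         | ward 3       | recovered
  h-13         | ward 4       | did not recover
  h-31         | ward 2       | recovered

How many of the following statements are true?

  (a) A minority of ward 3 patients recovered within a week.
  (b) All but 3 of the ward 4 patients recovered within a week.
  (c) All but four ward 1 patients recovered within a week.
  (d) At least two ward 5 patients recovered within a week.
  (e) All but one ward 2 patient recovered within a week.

(a) ward 3: |A| = 9, |A ∩ B| = 5; needs |A ∩ B| < |A ∖ B| — false.
(b) ward 4: |A| = 5, |A ∩ B| = 2; needs |A ∖ B| = 3 — true.
(c) ward 1: |A| = 7, |A ∩ B| = 2; needs |A ∖ B| = 4 — false.
(d) ward 5: |A| = 8, |A ∩ B| = 1; needs |A ∩ B| ≥ 2 — false.
(e) ward 2: |A| = 8, |A ∩ B| = 8; needs |A ∖ B| = 1 — false.

1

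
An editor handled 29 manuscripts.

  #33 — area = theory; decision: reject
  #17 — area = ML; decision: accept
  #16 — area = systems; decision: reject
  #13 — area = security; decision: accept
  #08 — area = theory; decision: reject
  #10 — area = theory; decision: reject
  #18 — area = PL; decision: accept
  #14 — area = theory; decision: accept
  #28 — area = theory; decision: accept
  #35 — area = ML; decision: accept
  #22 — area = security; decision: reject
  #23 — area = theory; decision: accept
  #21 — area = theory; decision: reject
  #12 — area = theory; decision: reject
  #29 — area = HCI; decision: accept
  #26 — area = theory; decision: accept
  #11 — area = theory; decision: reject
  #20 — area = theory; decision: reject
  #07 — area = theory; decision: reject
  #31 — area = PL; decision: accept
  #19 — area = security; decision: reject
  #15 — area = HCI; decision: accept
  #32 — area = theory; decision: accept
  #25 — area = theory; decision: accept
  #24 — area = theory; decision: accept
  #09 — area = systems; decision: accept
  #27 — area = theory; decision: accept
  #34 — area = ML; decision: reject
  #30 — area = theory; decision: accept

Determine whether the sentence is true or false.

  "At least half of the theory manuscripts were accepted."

True

'At least half of the theory manuscripts were accepted' holds iff |A ∩ B| ≥ |A ∖ B|.
|A| = 17, |A ∩ B| = 9, |A ∖ B| = 8.
9 > 8, so the statement is true.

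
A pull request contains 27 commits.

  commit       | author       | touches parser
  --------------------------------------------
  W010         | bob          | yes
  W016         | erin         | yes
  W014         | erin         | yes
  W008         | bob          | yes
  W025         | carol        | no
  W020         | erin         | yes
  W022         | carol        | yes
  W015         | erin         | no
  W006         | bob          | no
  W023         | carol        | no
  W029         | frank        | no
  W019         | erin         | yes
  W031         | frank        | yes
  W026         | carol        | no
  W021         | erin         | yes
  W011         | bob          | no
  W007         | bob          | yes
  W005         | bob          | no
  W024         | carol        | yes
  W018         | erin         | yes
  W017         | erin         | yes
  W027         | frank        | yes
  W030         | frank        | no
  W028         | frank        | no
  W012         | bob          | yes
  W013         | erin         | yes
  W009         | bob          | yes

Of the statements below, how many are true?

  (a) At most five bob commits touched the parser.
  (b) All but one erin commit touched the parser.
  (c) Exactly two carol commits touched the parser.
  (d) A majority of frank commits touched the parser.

3

(a) bob: |A| = 8, |A ∩ B| = 5; needs |A ∩ B| ≤ 5 — true.
(b) erin: |A| = 9, |A ∩ B| = 8; needs |A ∖ B| = 1 — true.
(c) carol: |A| = 5, |A ∩ B| = 2; needs |A ∩ B| = 2 — true.
(d) frank: |A| = 5, |A ∩ B| = 2; needs |A ∩ B| > |A ∖ B| — false.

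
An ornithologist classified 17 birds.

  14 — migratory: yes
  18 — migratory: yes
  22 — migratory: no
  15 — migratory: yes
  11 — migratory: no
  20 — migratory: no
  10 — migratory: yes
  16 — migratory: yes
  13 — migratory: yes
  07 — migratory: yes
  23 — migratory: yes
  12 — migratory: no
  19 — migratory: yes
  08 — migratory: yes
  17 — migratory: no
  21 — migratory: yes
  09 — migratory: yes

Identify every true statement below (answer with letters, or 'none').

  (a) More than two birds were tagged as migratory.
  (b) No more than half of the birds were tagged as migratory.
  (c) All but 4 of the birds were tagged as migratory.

|A| = 17, |A ∩ B| = 12, |A ∖ B| = 5.
(a) |A ∩ B| > 2: holds.
(b) |A ∩ B| ≤ |A ∖ B|: fails.
(c) |A ∖ B| = 4: fails.

(a)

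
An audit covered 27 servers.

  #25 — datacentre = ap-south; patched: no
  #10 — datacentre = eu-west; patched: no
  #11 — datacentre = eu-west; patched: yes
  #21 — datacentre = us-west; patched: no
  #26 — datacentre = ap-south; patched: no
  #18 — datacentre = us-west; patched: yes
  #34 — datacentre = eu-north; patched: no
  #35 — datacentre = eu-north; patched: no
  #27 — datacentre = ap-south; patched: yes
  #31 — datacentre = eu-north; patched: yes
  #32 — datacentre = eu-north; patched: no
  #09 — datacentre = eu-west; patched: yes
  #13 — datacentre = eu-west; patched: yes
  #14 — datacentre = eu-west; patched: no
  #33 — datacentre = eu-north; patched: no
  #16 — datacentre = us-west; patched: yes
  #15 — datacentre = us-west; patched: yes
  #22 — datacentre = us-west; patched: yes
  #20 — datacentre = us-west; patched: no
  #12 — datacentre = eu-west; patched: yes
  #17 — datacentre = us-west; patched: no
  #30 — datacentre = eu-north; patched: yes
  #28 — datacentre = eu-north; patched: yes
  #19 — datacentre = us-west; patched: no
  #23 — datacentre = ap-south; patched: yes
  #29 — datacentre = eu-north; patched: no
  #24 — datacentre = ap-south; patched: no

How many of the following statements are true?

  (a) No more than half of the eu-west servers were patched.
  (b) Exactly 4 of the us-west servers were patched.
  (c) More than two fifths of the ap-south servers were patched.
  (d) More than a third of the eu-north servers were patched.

2

(a) eu-west: |A| = 6, |A ∩ B| = 4; needs |A ∩ B| ≤ |A ∖ B| — false.
(b) us-west: |A| = 8, |A ∩ B| = 4; needs |A ∩ B| = 4 — true.
(c) ap-south: |A| = 5, |A ∩ B| = 2; needs |A ∩ B| / |A| > 2/5 — false.
(d) eu-north: |A| = 8, |A ∩ B| = 3; needs |A ∩ B| / |A| > 1/3 — true.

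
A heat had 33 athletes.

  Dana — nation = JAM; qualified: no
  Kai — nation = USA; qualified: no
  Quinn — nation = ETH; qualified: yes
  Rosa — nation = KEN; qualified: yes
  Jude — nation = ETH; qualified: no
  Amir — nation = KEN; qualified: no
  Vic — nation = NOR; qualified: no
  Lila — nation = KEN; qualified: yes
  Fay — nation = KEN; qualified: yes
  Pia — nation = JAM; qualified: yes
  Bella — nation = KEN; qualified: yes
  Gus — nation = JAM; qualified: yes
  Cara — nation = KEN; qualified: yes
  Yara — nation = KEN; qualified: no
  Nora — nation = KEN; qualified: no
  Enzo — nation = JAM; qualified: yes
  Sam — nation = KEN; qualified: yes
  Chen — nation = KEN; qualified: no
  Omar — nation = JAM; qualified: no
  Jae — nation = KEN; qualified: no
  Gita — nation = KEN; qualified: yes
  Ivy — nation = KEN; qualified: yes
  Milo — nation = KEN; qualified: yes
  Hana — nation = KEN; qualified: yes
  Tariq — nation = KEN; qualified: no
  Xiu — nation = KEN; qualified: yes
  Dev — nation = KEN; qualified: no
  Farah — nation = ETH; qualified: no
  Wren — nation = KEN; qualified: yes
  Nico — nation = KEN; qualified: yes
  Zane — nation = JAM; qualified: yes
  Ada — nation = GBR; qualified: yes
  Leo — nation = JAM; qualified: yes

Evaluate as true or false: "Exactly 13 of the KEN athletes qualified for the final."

Truth condition: |A ∩ B| = 13.
|A| = 20, |A ∩ B| = 13, |A ∖ B| = 7.
|A ∩ B| = 13, so the statement is true.

True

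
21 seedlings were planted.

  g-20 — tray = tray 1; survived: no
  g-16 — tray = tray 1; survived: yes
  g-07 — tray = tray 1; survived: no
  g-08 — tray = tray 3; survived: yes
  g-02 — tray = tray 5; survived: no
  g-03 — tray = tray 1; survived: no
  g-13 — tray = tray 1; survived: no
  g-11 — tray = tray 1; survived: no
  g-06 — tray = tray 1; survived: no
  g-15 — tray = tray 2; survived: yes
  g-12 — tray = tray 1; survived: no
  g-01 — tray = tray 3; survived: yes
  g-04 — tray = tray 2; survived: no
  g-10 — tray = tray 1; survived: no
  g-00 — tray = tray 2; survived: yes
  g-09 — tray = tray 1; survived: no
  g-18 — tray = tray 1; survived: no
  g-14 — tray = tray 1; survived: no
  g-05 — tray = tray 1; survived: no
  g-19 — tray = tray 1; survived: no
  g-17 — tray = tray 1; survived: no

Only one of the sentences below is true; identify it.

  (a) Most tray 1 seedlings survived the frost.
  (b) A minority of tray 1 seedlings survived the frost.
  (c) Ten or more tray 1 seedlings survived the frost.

|A| = 15, |A ∩ B| = 1, |A ∖ B| = 14.
(a) requires |A ∩ B| > |A ∖ B|: false.
(b) requires |A ∩ B| < |A ∖ B|: true.
(c) requires |A ∩ B| ≥ 10: false.

(b)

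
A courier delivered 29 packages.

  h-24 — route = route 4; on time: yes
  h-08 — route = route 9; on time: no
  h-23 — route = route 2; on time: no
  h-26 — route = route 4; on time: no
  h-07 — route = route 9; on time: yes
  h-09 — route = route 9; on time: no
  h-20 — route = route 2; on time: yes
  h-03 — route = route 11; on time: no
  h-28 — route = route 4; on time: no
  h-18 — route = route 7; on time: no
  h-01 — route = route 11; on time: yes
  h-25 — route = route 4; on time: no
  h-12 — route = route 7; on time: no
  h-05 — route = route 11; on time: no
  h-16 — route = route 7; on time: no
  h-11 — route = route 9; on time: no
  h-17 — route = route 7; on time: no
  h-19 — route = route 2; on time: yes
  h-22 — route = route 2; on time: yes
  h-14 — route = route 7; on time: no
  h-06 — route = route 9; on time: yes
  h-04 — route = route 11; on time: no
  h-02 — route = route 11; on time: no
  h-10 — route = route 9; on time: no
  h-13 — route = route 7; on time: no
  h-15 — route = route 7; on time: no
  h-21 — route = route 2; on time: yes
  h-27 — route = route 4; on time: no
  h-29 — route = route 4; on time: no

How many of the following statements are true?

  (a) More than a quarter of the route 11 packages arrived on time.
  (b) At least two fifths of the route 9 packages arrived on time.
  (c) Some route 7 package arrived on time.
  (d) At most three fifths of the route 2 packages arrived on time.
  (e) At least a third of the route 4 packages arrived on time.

0

(a) route 11: |A| = 5, |A ∩ B| = 1; needs |A ∩ B| / |A| > 1/4 — false.
(b) route 9: |A| = 6, |A ∩ B| = 2; needs |A ∩ B| / |A| ≥ 2/5 — false.
(c) route 7: |A| = 7, |A ∩ B| = 0; needs A ∩ B ≠ ∅ (|A ∩ B| ≥ 1) — false.
(d) route 2: |A| = 5, |A ∩ B| = 4; needs |A ∩ B| / |A| ≤ 3/5 — false.
(e) route 4: |A| = 6, |A ∩ B| = 1; needs |A ∩ B| / |A| ≥ 1/3 — false.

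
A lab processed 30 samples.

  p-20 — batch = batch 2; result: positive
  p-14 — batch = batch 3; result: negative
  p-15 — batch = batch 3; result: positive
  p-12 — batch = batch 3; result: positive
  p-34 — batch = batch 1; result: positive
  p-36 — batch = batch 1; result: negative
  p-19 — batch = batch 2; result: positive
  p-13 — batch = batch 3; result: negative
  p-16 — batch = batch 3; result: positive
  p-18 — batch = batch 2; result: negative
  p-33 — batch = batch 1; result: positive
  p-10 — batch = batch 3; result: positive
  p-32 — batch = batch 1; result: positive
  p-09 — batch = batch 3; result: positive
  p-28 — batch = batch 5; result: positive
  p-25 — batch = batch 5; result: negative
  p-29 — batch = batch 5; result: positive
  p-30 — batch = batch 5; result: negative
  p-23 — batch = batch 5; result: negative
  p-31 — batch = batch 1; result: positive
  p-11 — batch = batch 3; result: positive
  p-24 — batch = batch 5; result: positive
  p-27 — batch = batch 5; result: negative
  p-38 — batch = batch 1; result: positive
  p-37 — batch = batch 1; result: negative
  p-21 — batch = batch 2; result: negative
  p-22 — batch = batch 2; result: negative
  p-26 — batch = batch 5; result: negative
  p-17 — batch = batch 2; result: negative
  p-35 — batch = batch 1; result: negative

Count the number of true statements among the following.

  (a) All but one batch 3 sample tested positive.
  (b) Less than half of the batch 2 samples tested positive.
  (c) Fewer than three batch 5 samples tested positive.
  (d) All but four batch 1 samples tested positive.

1

(a) batch 3: |A| = 8, |A ∩ B| = 6; needs |A ∖ B| = 1 — false.
(b) batch 2: |A| = 6, |A ∩ B| = 2; needs |A ∩ B| < |A ∖ B| — true.
(c) batch 5: |A| = 8, |A ∩ B| = 3; needs |A ∩ B| < 3 — false.
(d) batch 1: |A| = 8, |A ∩ B| = 5; needs |A ∖ B| = 4 — false.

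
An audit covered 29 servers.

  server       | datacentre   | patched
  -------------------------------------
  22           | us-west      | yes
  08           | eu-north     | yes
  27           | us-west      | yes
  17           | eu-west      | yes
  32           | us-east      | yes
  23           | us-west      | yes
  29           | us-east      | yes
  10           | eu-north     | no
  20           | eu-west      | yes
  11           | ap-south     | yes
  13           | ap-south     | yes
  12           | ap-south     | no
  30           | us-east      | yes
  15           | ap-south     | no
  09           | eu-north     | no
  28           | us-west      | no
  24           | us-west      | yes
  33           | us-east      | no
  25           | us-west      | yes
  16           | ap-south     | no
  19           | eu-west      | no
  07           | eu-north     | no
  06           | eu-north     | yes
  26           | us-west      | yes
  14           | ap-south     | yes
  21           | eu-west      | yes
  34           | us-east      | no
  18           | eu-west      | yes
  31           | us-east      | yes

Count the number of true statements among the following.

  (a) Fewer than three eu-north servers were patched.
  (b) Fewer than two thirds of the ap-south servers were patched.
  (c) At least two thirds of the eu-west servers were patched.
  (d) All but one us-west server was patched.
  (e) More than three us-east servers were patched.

5

(a) eu-north: |A| = 5, |A ∩ B| = 2; needs |A ∩ B| < 3 — true.
(b) ap-south: |A| = 6, |A ∩ B| = 3; needs |A ∩ B| / |A| < 2/3 — true.
(c) eu-west: |A| = 5, |A ∩ B| = 4; needs |A ∩ B| / |A| ≥ 2/3 — true.
(d) us-west: |A| = 7, |A ∩ B| = 6; needs |A ∖ B| = 1 — true.
(e) us-east: |A| = 6, |A ∩ B| = 4; needs |A ∩ B| > 3 — true.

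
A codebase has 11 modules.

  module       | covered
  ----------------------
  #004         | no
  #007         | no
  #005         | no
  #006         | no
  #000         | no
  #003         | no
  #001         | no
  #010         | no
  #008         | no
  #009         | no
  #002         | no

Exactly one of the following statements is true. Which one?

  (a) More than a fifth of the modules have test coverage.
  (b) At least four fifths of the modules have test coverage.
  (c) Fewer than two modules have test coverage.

(c)

|A| = 11, |A ∩ B| = 0, |A ∖ B| = 11.
(a) requires |A ∩ B| / |A| > 1/5: false.
(b) requires |A ∩ B| / |A| ≥ 4/5: false.
(c) requires |A ∩ B| < 2: true.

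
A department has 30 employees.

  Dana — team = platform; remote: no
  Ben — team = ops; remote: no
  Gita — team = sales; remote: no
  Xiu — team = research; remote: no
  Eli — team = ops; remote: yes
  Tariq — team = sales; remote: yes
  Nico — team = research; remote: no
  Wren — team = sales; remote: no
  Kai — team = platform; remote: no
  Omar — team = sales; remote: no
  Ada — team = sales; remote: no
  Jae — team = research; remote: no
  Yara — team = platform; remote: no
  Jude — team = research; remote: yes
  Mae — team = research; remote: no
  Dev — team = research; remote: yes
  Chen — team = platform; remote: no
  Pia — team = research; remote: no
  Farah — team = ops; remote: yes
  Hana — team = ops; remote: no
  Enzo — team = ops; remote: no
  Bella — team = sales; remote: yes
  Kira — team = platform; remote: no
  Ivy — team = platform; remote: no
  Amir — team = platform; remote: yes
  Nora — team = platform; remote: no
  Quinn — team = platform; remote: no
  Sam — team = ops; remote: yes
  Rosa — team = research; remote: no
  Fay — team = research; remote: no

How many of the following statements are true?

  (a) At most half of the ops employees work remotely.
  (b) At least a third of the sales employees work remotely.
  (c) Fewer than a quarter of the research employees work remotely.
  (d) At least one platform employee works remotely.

(a) ops: |A| = 6, |A ∩ B| = 3; needs |A ∩ B| ≤ |A ∖ B| — true.
(b) sales: |A| = 6, |A ∩ B| = 2; needs |A ∩ B| / |A| ≥ 1/3 — true.
(c) research: |A| = 9, |A ∩ B| = 2; needs |A ∩ B| / |A| < 1/4 — true.
(d) platform: |A| = 9, |A ∩ B| = 1; needs A ∩ B ≠ ∅ (|A ∩ B| ≥ 1) — true.

4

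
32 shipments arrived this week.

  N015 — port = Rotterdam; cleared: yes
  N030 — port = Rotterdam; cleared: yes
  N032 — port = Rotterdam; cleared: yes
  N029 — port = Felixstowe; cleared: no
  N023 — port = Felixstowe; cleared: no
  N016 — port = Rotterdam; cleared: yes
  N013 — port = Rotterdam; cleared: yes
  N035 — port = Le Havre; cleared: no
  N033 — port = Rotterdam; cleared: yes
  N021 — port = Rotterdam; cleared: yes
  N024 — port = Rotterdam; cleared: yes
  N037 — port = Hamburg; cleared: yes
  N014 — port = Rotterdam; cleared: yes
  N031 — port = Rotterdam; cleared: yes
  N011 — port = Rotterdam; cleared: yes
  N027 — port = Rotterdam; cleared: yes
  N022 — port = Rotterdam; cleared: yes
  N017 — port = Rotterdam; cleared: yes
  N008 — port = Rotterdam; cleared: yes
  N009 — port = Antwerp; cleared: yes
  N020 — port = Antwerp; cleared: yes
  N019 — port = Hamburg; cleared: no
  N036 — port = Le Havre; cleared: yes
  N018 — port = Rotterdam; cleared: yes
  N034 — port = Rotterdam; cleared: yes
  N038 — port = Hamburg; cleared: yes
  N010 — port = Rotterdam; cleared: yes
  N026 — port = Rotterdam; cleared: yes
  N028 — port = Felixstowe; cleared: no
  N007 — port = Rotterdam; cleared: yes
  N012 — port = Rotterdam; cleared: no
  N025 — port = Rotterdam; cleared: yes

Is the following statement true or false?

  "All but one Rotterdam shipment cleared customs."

True

The determiner here denotes the relation: |A ∖ B| = 1.
|A| = 22, |A ∩ B| = 21, |A ∖ B| = 1.
|A ∖ B| = 1, so the statement is true.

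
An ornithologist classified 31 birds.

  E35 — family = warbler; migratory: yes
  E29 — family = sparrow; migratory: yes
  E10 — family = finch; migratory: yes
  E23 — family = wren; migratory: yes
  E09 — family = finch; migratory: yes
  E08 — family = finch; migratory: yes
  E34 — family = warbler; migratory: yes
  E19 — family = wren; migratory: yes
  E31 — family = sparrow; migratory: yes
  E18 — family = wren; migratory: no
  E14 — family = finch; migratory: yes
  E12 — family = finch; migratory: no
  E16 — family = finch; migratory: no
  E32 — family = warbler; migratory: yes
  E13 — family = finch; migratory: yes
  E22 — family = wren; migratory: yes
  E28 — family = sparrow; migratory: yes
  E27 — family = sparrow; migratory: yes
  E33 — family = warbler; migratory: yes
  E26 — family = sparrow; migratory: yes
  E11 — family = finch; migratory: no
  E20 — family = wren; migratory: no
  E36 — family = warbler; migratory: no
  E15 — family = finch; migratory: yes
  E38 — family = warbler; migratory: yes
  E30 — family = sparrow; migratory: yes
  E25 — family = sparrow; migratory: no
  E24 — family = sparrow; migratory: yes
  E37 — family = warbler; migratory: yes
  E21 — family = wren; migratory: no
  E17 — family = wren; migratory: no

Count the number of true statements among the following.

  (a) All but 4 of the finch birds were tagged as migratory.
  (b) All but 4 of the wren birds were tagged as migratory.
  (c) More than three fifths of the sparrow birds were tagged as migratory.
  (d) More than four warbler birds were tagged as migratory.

3

(a) finch: |A| = 9, |A ∩ B| = 6; needs |A ∖ B| = 4 — false.
(b) wren: |A| = 7, |A ∩ B| = 3; needs |A ∖ B| = 4 — true.
(c) sparrow: |A| = 8, |A ∩ B| = 7; needs |A ∩ B| / |A| > 3/5 — true.
(d) warbler: |A| = 7, |A ∩ B| = 6; needs |A ∩ B| > 4 — true.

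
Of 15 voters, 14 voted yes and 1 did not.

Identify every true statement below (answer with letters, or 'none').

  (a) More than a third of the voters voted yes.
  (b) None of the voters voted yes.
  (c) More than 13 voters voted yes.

|A| = 15, |A ∩ B| = 14, |A ∖ B| = 1.
(a) |A ∩ B| / |A| > 1/3: holds.
(b) A ∩ B = ∅ (|A ∩ B| = 0): fails.
(c) |A ∩ B| > 13: holds.

(a), (c)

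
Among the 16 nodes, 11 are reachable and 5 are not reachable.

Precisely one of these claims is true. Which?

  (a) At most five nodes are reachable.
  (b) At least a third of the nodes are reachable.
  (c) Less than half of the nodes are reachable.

|A| = 16, |A ∩ B| = 11, |A ∖ B| = 5.
(a) requires |A ∩ B| ≤ 5: false.
(b) requires |A ∩ B| / |A| ≥ 1/3: true.
(c) requires |A ∩ B| < |A ∖ B|: false.

(b)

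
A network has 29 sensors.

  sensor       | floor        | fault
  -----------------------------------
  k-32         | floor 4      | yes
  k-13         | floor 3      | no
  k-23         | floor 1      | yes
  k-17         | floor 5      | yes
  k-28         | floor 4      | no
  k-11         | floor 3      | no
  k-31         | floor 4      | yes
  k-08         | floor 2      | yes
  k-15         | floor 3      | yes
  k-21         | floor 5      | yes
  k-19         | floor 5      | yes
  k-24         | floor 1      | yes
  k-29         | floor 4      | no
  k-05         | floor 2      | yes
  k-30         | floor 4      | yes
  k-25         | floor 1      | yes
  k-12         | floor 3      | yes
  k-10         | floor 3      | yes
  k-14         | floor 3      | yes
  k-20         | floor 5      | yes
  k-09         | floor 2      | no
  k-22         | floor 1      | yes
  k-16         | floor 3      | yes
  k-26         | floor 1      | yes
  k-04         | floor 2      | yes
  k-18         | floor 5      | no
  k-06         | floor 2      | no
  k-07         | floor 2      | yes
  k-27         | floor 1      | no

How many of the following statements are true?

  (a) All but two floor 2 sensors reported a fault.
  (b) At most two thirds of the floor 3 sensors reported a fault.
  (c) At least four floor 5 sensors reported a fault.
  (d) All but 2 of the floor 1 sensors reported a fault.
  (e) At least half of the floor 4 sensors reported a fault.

3

(a) floor 2: |A| = 6, |A ∩ B| = 4; needs |A ∖ B| = 2 — true.
(b) floor 3: |A| = 7, |A ∩ B| = 5; needs |A ∩ B| / |A| ≤ 2/3 — false.
(c) floor 5: |A| = 5, |A ∩ B| = 4; needs |A ∩ B| ≥ 4 — true.
(d) floor 1: |A| = 6, |A ∩ B| = 5; needs |A ∖ B| = 2 — false.
(e) floor 4: |A| = 5, |A ∩ B| = 3; needs |A ∩ B| ≥ |A ∖ B| — true.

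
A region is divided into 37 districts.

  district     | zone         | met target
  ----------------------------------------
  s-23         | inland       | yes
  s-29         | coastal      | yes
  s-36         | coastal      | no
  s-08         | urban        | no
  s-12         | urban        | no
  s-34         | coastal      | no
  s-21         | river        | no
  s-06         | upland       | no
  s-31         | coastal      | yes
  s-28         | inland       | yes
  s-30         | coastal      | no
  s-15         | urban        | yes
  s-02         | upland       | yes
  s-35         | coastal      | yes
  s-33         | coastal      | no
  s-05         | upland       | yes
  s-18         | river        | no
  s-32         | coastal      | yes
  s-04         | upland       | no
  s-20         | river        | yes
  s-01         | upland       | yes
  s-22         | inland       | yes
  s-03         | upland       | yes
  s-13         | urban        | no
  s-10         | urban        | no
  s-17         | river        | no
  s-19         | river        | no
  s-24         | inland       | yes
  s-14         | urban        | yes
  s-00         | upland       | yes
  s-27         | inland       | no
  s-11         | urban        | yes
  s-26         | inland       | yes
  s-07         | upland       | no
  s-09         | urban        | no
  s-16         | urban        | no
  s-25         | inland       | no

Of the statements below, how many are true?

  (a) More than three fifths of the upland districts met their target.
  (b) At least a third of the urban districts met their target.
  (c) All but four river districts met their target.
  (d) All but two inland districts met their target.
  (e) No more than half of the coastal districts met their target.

5

(a) upland: |A| = 8, |A ∩ B| = 5; needs |A ∩ B| / |A| > 3/5 — true.
(b) urban: |A| = 9, |A ∩ B| = 3; needs |A ∩ B| / |A| ≥ 1/3 — true.
(c) river: |A| = 5, |A ∩ B| = 1; needs |A ∖ B| = 4 — true.
(d) inland: |A| = 7, |A ∩ B| = 5; needs |A ∖ B| = 2 — true.
(e) coastal: |A| = 8, |A ∩ B| = 4; needs |A ∩ B| ≤ |A ∖ B| — true.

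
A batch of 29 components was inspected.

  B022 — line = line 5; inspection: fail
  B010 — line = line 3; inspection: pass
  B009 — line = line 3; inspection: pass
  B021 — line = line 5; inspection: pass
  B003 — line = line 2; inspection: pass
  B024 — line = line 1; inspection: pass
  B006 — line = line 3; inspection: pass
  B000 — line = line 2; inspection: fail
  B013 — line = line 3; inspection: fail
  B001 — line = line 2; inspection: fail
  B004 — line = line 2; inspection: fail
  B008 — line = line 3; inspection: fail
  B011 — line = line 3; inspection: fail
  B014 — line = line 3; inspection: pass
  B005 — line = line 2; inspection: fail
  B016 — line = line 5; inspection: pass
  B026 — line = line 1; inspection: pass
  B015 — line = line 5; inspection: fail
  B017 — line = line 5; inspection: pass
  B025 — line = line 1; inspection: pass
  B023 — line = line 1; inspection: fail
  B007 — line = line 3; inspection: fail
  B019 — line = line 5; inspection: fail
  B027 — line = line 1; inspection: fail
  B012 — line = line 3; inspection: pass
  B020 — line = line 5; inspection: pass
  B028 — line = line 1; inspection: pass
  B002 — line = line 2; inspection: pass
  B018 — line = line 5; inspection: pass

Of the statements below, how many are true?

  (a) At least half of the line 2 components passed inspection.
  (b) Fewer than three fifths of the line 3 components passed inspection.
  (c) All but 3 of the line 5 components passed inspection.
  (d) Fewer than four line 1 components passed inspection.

2

(a) line 2: |A| = 6, |A ∩ B| = 2; needs |A ∩ B| ≥ |A ∖ B| — false.
(b) line 3: |A| = 9, |A ∩ B| = 5; needs |A ∩ B| / |A| < 3/5 — true.
(c) line 5: |A| = 8, |A ∩ B| = 5; needs |A ∖ B| = 3 — true.
(d) line 1: |A| = 6, |A ∩ B| = 4; needs |A ∩ B| < 4 — false.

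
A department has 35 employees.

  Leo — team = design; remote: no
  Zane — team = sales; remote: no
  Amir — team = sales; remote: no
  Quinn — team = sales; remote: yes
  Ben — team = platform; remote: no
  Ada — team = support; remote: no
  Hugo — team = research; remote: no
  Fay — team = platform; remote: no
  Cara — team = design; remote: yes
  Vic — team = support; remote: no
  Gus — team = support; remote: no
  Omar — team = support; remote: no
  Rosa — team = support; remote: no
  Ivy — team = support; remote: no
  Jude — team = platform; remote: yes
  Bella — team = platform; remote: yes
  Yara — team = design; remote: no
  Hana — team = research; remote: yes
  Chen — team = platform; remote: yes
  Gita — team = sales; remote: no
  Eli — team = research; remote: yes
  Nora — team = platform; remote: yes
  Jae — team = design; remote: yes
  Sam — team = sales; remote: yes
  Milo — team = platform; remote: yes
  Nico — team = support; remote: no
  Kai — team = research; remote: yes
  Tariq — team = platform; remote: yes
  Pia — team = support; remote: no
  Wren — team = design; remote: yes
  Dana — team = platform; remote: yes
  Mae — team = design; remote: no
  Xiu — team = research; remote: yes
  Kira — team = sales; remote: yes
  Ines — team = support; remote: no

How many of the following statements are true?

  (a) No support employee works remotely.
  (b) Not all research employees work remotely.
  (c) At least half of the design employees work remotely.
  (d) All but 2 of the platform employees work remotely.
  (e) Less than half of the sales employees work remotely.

4

(a) support: |A| = 9, |A ∩ B| = 0; needs A ∩ B = ∅ (|A ∩ B| = 0) — true.
(b) research: |A| = 5, |A ∩ B| = 4; needs A ⊄ B (|A ∖ B| ≥ 1) — true.
(c) design: |A| = 6, |A ∩ B| = 3; needs |A ∩ B| ≥ |A ∖ B| — true.
(d) platform: |A| = 9, |A ∩ B| = 7; needs |A ∖ B| = 2 — true.
(e) sales: |A| = 6, |A ∩ B| = 3; needs |A ∩ B| < |A ∖ B| — false.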